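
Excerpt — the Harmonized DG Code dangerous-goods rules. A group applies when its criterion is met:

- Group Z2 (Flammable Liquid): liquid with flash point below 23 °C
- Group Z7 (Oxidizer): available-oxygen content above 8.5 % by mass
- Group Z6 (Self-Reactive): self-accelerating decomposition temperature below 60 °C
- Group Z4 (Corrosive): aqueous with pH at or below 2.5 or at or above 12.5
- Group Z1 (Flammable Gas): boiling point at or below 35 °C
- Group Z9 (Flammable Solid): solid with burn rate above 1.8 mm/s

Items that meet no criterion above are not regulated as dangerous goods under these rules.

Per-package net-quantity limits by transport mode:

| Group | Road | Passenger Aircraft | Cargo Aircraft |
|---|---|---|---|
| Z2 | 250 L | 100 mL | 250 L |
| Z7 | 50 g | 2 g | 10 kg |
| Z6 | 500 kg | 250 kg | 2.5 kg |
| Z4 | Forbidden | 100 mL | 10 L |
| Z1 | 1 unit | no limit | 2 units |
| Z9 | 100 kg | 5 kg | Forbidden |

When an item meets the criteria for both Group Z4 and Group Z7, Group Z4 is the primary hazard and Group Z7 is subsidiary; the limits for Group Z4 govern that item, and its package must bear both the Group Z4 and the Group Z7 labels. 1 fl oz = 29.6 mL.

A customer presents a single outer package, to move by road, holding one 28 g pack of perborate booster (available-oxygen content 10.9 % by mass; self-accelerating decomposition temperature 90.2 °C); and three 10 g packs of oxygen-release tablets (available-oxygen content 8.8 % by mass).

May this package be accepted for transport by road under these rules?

Perborate booster: available-oxygen content 10.9 % by mass > 8.5 % by mass → Group Z7 (Oxidizer).
Available-oxygen content 8.8 % by mass meets the Group Z7 criterion (Oxidizer), so the oxygen-release tablets are Group Z7.
Group Z7 net quantity: 28 g + (three 10 g packs = 30 g) = 58 g.
58 g > 50 g (road limit, Group Z7) — over the limit.

No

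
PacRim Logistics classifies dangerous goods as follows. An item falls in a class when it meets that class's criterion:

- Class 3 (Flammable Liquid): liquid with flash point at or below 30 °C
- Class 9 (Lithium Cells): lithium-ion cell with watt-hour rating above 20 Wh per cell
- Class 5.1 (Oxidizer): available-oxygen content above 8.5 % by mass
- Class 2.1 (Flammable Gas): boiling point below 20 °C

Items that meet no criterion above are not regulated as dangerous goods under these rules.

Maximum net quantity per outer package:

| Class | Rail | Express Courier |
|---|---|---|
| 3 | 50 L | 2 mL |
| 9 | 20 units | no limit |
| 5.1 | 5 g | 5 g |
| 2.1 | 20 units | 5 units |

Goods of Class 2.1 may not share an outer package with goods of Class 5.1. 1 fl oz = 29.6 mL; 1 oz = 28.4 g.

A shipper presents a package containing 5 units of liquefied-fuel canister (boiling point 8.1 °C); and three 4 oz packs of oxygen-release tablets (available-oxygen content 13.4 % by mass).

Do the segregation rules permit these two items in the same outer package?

No

Boiling point 8.1 °C meets the Class 2.1 criterion (Flammable Gas), so the liquefied-fuel canister is Class 2.1.
With available-oxygen content 13.4 % by mass (> 8.5 % by mass), the oxygen-release tablets fall in Class 5.1.
Class 2.1 and Class 5.1 may not share an outer package.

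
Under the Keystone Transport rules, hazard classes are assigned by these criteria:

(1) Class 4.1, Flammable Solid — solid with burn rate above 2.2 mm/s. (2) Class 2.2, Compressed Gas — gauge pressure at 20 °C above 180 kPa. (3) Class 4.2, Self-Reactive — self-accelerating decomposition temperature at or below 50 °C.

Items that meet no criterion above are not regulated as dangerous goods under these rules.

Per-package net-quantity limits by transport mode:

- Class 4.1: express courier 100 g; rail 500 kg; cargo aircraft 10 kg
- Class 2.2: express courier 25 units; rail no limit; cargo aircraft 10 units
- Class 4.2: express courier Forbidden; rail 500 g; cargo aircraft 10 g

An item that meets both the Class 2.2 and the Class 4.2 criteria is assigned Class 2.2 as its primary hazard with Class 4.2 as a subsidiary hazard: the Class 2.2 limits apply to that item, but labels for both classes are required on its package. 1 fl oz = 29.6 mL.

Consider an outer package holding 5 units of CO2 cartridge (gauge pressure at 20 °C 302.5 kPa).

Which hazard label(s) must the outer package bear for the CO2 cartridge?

Gauge pressure at 20 °C 302.5 kPa meets the Class 2.2 criterion (Compressed Gas), so the CO2 cartridge is Class 2.2.
Only the Class 2.2 label is required.

Class 2.2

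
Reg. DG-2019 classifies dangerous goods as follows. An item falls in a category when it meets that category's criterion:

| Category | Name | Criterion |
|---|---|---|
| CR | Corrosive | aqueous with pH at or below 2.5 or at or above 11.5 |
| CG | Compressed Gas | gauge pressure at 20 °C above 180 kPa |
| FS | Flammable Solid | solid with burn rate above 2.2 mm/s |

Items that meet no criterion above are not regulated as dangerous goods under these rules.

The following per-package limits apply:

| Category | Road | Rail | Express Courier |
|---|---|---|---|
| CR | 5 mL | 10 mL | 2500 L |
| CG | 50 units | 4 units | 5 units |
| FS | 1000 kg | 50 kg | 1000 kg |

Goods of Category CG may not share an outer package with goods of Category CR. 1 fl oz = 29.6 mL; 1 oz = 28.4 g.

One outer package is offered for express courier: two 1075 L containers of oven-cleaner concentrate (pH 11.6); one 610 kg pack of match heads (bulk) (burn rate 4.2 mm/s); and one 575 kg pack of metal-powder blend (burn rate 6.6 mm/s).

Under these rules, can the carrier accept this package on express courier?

The oven-cleaner concentrate has pH 11.6, which is ≥ 11.5, so it is Category CR (Corrosive).
The match heads (bulk) have burn rate 4.2 mm/s, which is > 2.2 mm/s, so they are Category FS (Flammable Solid).
The metal-powder blend has burn rate 6.6 mm/s, which is > 2.2 mm/s, so it is Category FS (Flammable Solid).
Total Category FS: 610 kg + 575 kg = 1185 kg.
1185 kg > 1000 kg (express courier limit, Category FS) — over the limit.
Category CR quantity: two 1075 L containers = 2150 L.
That is within the Category CR express courier limit of 2500 L.
The segregation rule (Category CG with Category CR) does not apply to Category FS with Category CR.

No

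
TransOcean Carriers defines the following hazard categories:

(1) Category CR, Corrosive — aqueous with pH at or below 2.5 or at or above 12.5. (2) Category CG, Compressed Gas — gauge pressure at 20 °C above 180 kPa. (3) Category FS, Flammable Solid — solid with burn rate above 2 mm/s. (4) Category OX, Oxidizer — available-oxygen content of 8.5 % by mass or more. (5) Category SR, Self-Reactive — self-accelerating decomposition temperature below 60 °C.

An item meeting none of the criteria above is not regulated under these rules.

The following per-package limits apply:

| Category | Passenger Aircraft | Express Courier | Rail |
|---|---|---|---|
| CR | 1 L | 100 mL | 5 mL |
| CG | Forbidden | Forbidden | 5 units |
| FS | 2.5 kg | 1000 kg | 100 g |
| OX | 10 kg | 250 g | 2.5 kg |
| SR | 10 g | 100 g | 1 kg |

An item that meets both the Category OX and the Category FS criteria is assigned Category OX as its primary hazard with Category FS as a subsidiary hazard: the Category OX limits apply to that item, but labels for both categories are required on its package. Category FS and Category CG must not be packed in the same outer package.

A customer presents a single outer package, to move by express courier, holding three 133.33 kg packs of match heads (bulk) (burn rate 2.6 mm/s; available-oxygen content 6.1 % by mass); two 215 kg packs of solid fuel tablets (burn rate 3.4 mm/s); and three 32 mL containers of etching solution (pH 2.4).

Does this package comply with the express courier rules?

Yes

Burn rate 2.6 mm/s meets the Category FS criterion (Flammable Solid), so the match heads (bulk) are Category FS.
The solid fuel tablets have burn rate 3.4 mm/s, which is > 2 mm/s, so they are Category FS (Flammable Solid).
The etching solution has pH 2.4, which is ≤ 2.5, so it is Category CR (Corrosive).
Total Category FS: (three 133.33 kg packs = 399.99 kg) + (two 215 kg packs = 430 kg) = 829.99 kg.
That is within the Category FS express courier limit of 1000 kg.
Category CR quantity: three 32 mL containers = 96 mL.
96 mL is within the express courier limit of 100 mL for Category CR.
The segregation rule (Category FS with Category CG) does not apply to Category FS with Category CR.
Every hazard category is within its express courier limit and no segregation rule is violated.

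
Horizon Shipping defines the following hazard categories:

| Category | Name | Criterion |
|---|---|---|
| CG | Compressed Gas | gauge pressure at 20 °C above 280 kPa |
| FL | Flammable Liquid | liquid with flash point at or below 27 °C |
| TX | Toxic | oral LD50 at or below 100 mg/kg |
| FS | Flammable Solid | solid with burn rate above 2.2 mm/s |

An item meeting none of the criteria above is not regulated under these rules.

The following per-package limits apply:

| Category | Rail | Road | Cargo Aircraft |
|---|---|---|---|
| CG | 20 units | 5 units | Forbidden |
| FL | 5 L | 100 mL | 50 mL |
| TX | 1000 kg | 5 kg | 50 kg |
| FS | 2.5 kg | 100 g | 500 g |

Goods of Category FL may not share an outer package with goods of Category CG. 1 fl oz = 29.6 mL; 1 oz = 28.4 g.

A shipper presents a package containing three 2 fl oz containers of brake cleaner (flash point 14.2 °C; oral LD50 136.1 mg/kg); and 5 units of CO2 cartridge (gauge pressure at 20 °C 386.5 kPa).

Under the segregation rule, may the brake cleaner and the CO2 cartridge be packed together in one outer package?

The brake cleaner has flash point 14.2 °C, which is ≤ 27 °C, so it is Category FL (Flammable Liquid).
The CO2 cartridge has gauge pressure at 20 °C 386.5 kPa, which is > 280 kPa, so it is Category CG (Compressed Gas).
Category FL and Category CG may not share an outer package.

No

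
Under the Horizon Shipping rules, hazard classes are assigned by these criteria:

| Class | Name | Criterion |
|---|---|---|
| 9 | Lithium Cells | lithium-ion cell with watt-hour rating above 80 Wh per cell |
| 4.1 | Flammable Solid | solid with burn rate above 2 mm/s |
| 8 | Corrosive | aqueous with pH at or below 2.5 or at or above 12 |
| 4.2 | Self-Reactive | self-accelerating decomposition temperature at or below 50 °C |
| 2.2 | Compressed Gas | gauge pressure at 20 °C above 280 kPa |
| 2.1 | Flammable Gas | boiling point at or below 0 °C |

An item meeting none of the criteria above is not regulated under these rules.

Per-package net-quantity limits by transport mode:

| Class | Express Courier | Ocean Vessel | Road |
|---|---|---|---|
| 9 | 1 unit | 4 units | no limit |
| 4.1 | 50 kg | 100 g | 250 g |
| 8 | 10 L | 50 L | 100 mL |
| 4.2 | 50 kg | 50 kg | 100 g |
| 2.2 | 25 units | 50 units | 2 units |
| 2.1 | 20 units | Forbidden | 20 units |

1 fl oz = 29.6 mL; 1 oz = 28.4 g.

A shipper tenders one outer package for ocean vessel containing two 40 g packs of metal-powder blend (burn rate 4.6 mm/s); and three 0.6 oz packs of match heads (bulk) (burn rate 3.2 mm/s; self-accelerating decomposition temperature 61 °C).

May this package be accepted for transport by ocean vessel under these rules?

Metal-powder blend: burn rate 4.6 mm/s > 2 mm/s → Class 4.1 (Flammable Solid).
Burn rate 3.2 mm/s meets the Class 4.1 criterion (Flammable Solid), so the match heads (bulk) are Class 4.1.
Class 4.1 net quantity: (two 40 g packs = 80 g) + (three 0.6 oz packs = 51.12 g) = 131.12 g.
131.12 g exceeds the ocean vessel limit of 100 g for Class 4.1.

No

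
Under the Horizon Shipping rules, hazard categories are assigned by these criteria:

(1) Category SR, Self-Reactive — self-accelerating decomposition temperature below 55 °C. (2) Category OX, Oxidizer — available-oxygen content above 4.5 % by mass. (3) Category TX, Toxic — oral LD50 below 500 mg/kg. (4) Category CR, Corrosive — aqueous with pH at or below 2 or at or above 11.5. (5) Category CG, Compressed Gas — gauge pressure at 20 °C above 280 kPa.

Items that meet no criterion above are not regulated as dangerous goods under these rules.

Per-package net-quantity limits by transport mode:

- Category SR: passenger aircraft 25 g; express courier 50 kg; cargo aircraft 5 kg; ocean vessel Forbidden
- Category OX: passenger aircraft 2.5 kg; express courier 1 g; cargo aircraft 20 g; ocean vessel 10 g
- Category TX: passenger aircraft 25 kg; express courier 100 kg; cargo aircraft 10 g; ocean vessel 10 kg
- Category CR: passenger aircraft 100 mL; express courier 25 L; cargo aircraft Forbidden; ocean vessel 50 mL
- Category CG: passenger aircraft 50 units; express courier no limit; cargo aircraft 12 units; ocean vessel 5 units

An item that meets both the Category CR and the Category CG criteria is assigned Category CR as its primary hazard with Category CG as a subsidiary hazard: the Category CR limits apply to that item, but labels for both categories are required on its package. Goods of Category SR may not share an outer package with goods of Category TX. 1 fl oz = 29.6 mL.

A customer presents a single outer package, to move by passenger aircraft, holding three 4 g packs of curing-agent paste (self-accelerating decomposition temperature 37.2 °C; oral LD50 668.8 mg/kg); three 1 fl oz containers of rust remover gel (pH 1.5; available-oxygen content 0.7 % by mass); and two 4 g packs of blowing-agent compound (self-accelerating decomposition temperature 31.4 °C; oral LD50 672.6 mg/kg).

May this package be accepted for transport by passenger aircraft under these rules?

Yes

With self-accelerating decomposition temperature 37.2 °C (< 55 °C), the curing-agent paste falls in Category SR.
The rust remover gel has pH 1.5, which is ≤ 2, so it is Category CR (Corrosive).
Blowing-agent compound: self-accelerating decomposition temperature 31.4 °C < 55 °C → Category SR (Self-Reactive).
Category SR net quantity: (three 4 g packs = 12 g) + (two 4 g packs = 8 g) = 20 g.
20 g is within the passenger aircraft limit of 25 g for Category SR.
Category CR quantity: three 1 fl oz containers = 88.8 mL.
88.8 mL is within the passenger aircraft limit of 100 mL for Category CR.
The segregation rule (Category SR with Category TX) does not apply to Category SR with Category CR.
Every hazard category is within its passenger aircraft limit and no segregation rule is violated.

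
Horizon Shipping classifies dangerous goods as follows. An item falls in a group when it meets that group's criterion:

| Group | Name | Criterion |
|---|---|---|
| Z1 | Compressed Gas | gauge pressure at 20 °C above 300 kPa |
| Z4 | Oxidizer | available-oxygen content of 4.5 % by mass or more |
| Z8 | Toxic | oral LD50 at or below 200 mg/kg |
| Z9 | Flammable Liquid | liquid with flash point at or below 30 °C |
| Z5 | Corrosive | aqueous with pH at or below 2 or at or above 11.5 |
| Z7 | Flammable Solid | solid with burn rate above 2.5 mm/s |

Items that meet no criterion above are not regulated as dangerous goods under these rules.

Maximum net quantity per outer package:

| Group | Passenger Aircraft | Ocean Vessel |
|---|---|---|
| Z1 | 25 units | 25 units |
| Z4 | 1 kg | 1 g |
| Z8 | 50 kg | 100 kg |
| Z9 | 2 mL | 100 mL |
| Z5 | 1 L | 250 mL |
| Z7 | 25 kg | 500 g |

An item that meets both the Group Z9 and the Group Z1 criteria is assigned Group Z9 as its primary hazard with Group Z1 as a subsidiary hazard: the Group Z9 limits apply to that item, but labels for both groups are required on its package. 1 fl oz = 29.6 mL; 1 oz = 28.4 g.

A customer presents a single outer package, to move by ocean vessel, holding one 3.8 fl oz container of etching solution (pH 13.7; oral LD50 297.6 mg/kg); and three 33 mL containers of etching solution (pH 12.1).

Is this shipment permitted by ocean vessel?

Yes

With pH 13.7 (≥ 11.5), the etching solution falls in Group Z5.
With pH 12.1 (≥ 11.5), the etching solution falls in Group Z5.
Total Group Z5: (one 3.8 fl oz container = 112.48 mL) + (three 33 mL containers = 99 mL) = 211.48 mL.
That is within the Group Z5 ocean vessel limit of 250 mL.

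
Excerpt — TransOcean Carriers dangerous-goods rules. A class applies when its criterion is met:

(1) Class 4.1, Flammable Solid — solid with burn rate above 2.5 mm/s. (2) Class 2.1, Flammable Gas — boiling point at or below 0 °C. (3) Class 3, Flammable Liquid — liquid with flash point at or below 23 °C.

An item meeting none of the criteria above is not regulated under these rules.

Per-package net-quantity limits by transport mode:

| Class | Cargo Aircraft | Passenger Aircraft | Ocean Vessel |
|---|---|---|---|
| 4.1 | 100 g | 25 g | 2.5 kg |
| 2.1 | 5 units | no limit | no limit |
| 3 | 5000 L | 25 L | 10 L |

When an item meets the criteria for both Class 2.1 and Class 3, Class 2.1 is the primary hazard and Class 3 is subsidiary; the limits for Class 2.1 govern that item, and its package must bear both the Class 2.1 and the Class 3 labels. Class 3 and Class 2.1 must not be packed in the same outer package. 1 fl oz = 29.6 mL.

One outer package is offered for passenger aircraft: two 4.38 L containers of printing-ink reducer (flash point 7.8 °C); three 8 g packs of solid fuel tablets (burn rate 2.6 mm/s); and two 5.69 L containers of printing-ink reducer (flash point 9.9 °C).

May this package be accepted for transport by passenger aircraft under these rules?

Yes

Printing-ink reducer: flash point 7.8 °C ≤ 23 °C → Class 3 (Flammable Liquid).
Solid fuel tablets: burn rate 2.6 mm/s > 2.5 mm/s → Class 4.1 (Flammable Solid).
With flash point 9.9 °C (≤ 23 °C), the printing-ink reducer falls in Class 3.
Total Class 3: (two 4.38 L containers = 8.76 L) + (two 5.69 L containers = 11.38 L) = 20.14 L.
20.14 L is within the passenger aircraft limit of 25 L for Class 3.
Class 4.1 quantity: three 8 g packs = 24 g.
24 g is within the passenger aircraft limit of 25 g for Class 4.1.
The segregation rule (Class 3 with Class 2.1) does not apply to Class 3 with Class 4.1.
Every hazard class is within its passenger aircraft limit and no segregation rule is violated.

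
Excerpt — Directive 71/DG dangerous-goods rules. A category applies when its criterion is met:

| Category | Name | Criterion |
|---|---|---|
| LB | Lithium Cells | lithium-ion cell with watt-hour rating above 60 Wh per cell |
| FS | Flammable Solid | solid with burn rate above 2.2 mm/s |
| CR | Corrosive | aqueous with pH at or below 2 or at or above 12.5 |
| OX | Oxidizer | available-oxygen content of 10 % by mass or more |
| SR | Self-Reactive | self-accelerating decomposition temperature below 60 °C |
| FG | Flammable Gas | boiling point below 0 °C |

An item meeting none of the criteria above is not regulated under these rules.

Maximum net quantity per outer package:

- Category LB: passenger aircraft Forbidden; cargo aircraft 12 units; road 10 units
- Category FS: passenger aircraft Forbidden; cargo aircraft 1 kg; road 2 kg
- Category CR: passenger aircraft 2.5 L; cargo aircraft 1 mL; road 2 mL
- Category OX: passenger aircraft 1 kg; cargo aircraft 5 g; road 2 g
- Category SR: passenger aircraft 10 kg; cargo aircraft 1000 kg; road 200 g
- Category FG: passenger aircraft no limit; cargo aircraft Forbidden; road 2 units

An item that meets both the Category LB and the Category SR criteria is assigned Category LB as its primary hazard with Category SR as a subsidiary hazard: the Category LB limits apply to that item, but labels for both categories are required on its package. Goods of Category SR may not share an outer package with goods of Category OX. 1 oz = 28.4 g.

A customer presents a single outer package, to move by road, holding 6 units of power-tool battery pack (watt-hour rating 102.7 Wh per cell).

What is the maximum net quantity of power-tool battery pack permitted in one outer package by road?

With watt-hour rating 102.7 Wh per cell (> 60 Wh per cell), the power-tool battery pack falls in Category LB.
The road limit for Category LB is 10 units.

10 units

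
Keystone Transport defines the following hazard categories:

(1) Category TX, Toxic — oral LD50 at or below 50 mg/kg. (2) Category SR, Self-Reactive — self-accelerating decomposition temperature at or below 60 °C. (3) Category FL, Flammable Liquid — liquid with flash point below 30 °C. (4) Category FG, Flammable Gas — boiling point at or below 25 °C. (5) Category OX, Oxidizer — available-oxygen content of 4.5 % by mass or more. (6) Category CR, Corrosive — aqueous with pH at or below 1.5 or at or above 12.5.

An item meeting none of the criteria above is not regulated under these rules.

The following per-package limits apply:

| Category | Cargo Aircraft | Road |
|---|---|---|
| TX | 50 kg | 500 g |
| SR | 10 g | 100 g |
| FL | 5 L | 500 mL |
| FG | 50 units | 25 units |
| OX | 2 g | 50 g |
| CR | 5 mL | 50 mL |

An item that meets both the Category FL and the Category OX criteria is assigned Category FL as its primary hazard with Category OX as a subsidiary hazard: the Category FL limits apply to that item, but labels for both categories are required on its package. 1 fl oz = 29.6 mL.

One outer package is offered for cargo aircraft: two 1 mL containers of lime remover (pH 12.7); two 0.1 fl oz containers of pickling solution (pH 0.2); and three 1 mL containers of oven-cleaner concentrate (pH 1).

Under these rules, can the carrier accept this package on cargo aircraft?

pH 12.7 meets the Category CR criterion (Corrosive), so the lime remover is Category CR.
Pickling solution: pH 0.2 ≤ 1.5 → Category CR (Corrosive).
The oven-cleaner concentrate has pH 1, which is ≤ 1.5, so it is Category CR (Corrosive).
Category CR net quantity: (two 1 mL containers = 2 mL) + (two 0.1 fl oz containers = 5.92 mL) + (three 1 mL containers = 3 mL) = 10.92 mL.
That exceeds the Category CR cargo aircraft limit of 5 mL.

No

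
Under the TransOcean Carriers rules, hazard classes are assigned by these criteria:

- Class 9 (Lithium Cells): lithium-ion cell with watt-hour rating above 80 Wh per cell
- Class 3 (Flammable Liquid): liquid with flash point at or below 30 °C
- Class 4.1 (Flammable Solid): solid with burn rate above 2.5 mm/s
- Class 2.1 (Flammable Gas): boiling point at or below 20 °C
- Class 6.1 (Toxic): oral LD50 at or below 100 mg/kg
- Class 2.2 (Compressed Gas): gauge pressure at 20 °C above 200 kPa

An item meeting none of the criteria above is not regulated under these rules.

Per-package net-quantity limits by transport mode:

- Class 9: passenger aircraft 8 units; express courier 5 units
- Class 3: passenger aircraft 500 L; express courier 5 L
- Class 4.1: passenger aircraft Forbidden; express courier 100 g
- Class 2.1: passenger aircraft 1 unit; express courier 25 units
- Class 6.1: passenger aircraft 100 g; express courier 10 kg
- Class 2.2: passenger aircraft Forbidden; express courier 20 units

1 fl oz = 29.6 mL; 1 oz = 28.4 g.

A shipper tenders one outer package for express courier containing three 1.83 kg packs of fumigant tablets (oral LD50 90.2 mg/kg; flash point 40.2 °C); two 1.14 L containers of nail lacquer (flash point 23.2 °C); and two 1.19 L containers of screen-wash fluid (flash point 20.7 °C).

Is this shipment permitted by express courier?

Fumigant tablets: oral LD50 90.2 mg/kg ≤ 100 mg/kg → Class 6.1 (Toxic).
Nail lacquer: flash point 23.2 °C ≤ 30 °C → Class 3 (Flammable Liquid).
The screen-wash fluid has flash point 20.7 °C, which is ≤ 30 °C, so it is Class 3 (Flammable Liquid).
Class 6.1 quantity: three 1.83 kg packs = 5.49 kg.
5.49 kg ≤ 10 kg (express courier limit, Class 6.1) — within limit.
Class 3 net quantity: (two 1.14 L containers = 2.28 L) + (two 1.19 L containers = 2.38 L) = 4.66 L.
4.66 L is within the express courier limit of 5 L for Class 3.
Every hazard class is within its express courier limit and no segregation rule is violated.

Yes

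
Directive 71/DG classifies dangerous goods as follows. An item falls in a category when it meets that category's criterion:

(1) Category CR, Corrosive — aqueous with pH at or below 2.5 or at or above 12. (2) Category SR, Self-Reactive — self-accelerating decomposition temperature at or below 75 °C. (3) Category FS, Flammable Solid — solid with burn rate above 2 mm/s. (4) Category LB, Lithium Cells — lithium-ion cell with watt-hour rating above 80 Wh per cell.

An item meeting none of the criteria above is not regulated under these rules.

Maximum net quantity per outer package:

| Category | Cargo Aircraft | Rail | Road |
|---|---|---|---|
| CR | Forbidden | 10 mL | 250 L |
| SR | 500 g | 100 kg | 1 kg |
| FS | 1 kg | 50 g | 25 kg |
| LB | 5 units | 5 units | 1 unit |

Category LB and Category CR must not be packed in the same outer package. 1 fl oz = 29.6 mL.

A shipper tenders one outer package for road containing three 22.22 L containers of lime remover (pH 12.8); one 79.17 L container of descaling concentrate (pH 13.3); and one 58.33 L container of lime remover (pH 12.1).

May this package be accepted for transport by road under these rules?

Yes

pH 12.8 meets the Category CR criterion (Corrosive), so the lime remover is Category CR.
With pH 13.3 (≥ 12), the descaling concentrate falls in Category CR.
pH 12.1 meets the Category CR criterion (Corrosive), so the lime remover is Category CR.
Total Category CR: (three 22.22 L containers = 66.66 L) + 79.17 L + 58.33 L = 204.16 L.
That is within the Category CR road limit of 250 L.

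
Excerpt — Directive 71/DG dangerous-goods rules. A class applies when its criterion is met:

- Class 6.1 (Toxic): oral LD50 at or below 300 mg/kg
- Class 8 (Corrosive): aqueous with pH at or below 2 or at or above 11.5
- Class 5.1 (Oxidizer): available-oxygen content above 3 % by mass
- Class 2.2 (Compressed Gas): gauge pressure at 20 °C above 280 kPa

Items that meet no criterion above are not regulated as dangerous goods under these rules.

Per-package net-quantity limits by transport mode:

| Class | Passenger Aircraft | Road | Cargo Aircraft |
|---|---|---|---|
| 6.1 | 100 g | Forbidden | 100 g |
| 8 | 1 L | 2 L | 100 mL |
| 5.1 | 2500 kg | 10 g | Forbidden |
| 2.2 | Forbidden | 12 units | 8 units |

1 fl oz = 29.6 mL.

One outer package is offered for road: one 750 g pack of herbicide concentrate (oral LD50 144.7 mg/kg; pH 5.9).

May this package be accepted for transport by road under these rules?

No

The herbicide concentrate has oral LD50 144.7 mg/kg, which is ≤ 300 mg/kg, so it is Class 6.1 (Toxic).
Class 6.1 quantity: 750 g.
By road, Class 6.1 is Forbidden regardless of quantity.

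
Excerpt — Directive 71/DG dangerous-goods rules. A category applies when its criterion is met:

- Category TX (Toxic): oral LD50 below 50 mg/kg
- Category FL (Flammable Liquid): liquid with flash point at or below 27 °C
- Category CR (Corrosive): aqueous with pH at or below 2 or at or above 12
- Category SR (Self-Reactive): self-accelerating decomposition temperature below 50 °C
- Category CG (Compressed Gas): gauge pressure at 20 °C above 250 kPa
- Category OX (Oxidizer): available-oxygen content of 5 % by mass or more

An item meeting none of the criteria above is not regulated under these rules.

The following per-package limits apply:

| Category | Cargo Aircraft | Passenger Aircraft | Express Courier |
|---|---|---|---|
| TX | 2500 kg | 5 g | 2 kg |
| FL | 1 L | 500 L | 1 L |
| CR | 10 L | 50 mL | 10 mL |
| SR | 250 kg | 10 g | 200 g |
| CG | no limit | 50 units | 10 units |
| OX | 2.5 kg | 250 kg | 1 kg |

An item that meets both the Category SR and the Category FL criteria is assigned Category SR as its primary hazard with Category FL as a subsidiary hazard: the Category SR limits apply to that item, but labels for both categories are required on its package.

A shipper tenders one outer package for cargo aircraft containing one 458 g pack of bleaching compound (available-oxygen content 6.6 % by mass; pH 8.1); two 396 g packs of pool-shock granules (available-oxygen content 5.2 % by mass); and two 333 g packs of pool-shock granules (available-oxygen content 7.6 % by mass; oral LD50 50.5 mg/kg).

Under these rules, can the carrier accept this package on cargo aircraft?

Bleaching compound: available-oxygen content 6.6 % by mass ≥ 5 % by mass → Category OX (Oxidizer).
Pool-shock granules: available-oxygen content 5.2 % by mass ≥ 5 % by mass → Category OX (Oxidizer).
With available-oxygen content 7.6 % by mass (≥ 5 % by mass), the pool-shock granules fall in Category OX.
Category OX net quantity: 458 g + (two 396 g packs = 792 g) + (two 333 g packs = 666 g) = 1.916 kg.
1.916 kg ≤ 2.5 kg (cargo aircraft limit, Category OX) — within limit.

Yes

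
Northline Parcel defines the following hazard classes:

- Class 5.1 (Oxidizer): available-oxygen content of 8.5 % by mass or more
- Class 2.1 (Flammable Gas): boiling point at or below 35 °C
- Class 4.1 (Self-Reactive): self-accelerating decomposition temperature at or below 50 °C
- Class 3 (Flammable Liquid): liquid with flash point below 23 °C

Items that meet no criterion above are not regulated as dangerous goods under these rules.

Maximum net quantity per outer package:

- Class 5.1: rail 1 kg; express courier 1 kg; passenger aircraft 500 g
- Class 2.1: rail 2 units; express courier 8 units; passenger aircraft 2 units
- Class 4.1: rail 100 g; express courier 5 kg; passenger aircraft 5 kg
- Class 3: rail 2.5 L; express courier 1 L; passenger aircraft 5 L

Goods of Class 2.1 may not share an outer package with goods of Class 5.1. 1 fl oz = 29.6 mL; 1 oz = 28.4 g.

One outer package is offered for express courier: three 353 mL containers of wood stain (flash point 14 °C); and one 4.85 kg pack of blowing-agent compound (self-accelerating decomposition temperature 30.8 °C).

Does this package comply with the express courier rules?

No

Flash point 14 °C meets the Class 3 criterion (Flammable Liquid), so the wood stain is Class 3.
Self-accelerating decomposition temperature 30.8 °C meets the Class 4.1 criterion (Self-Reactive), so the blowing-agent compound is Class 4.1.
Class 4.1 quantity: 4.85 kg.
4.85 kg ≤ 5 kg (express courier limit, Class 4.1) — within limit.
Class 3 quantity: three 353 mL containers = 1.059 L.
1.059 L exceeds the express courier limit of 1 L for Class 3.
The segregation rule (Class 2.1 with Class 5.1) does not apply to Class 4.1 with Class 3.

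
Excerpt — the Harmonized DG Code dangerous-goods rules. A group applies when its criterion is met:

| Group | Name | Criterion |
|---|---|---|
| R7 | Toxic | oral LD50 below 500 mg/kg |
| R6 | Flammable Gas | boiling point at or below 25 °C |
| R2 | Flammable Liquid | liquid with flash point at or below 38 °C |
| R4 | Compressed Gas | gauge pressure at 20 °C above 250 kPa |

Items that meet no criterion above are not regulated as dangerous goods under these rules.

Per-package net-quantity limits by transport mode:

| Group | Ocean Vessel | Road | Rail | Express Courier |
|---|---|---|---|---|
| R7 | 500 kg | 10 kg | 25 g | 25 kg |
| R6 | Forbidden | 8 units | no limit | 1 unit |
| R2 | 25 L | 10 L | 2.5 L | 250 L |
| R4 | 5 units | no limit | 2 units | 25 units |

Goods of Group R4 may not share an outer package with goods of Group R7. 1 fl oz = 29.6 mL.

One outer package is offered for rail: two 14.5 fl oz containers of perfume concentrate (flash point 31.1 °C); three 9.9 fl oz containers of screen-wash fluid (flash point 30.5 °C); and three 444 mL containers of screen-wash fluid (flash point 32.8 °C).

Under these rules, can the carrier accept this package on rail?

No

The perfume concentrate has flash point 31.1 °C, which is ≤ 38 °C, so it is Group R2 (Flammable Liquid).
Flash point 30.5 °C meets the Group R2 criterion (Flammable Liquid), so the screen-wash fluid is Group R2.
With flash point 32.8 °C (≤ 38 °C), the screen-wash fluid falls in Group R2.
Group R2 net quantity: (two 14.5 fl oz containers = 858.4 mL) + (three 9.9 fl oz containers = 879.12 mL) + (three 444 mL containers = 1.332 L) = 3069.52 mL.
3069.52 mL > 2.5 L (rail limit, Group R2) — over the limit.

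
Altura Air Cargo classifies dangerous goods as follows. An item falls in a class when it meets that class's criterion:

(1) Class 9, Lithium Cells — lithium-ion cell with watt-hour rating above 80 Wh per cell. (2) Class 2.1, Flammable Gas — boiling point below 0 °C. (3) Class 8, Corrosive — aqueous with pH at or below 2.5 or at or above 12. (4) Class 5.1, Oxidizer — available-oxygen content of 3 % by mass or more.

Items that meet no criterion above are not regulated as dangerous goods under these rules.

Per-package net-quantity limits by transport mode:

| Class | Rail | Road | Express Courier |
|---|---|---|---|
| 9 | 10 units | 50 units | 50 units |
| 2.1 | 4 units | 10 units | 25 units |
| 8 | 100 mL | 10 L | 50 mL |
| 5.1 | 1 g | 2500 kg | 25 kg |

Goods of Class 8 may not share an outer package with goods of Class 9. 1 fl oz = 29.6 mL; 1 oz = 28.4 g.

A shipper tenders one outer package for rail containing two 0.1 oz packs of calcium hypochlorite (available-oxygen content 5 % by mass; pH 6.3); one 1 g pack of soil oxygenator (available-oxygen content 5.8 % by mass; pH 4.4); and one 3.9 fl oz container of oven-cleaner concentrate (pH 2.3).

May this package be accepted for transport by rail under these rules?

Calcium hypochlorite: available-oxygen content 5 % by mass ≥ 3 % by mass → Class 5.1 (Oxidizer).
Available-oxygen content 5.8 % by mass meets the Class 5.1 criterion (Oxidizer), so the soil oxygenator is Class 5.1.
With pH 2.3 (≤ 2.5), the oven-cleaner concentrate falls in Class 8.
Total Class 5.1: (two 0.1 oz packs = 5.68 g) + 1 g = 6.68 g.
That exceeds the Class 5.1 rail limit of 1 g.
Class 8 quantity: one 3.9 fl oz container = 115.44 mL.
115.44 mL > 100 mL (rail limit, Class 8) — over the limit.
The segregation rule (Class 8 with Class 9) does not apply to Class 5.1 with Class 8.

No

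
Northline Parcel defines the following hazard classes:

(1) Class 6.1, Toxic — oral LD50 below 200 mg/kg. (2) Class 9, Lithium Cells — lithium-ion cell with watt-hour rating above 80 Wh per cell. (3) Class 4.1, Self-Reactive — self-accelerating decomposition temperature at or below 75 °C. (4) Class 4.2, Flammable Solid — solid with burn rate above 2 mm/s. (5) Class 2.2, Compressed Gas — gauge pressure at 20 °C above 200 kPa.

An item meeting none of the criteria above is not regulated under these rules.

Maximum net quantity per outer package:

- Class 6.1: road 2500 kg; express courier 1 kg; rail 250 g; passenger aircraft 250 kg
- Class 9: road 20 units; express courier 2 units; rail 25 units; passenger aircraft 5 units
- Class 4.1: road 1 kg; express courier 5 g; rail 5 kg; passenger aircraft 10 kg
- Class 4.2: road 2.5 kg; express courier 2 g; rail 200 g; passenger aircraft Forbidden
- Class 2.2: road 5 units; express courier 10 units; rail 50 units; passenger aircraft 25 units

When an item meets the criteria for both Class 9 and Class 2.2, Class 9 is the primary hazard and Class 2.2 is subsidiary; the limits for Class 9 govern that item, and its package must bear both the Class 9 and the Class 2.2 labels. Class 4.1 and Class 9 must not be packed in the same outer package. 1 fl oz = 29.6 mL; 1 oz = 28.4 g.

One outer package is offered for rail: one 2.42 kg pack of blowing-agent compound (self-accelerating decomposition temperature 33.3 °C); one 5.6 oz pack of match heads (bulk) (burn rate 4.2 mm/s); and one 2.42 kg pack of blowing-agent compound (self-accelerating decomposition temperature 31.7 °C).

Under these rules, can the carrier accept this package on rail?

With self-accelerating decomposition temperature 33.3 °C (≤ 75 °C), the blowing-agent compound falls in Class 4.1.
The match heads (bulk) have burn rate 4.2 mm/s, which is > 2 mm/s, so they are Class 4.2 (Flammable Solid).
Self-accelerating decomposition temperature 31.7 °C meets the Class 4.1 criterion (Self-Reactive), so the blowing-agent compound is Class 4.1.
Total Class 4.1: 2.42 kg + 2.42 kg = 4.84 kg.
That is within the Class 4.1 rail limit of 5 kg.
Class 4.2 quantity: one 5.6 oz pack = 159.04 g.
159.04 g ≤ 200 g (rail limit, Class 4.2) — within limit.
The segregation rule (Class 4.1 with Class 9) does not apply to Class 4.1 with Class 4.2.
Every hazard class is within its rail limit and no segregation rule is violated.

Yes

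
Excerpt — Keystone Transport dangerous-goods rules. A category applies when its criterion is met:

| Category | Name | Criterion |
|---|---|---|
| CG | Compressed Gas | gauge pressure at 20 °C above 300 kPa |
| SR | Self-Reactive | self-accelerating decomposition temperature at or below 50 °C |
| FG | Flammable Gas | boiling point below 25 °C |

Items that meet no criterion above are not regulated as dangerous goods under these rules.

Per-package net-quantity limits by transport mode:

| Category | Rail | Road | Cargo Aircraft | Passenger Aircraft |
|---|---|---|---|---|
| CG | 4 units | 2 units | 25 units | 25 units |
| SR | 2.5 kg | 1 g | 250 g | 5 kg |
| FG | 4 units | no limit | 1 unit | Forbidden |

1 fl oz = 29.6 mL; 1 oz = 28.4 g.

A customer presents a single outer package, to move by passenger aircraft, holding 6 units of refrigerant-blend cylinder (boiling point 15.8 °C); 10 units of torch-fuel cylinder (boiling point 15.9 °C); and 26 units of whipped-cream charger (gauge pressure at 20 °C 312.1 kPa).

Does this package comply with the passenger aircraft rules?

No

The refrigerant-blend cylinder has boiling point 15.8 °C, which is < 25 °C, so it is Category FG (Flammable Gas).
With boiling point 15.9 °C (< 25 °C), the torch-fuel cylinder falls in Category FG.
Whipped-cream charger: gauge pressure at 20 °C 312.1 kPa > 300 kPa → Category CG (Compressed Gas).
Total Category FG: 6 units + 10 units = 16 units.
Category FG is Forbidden by passenger aircraft.
Category CG quantity: 26 units.
That exceeds the Category CG passenger aircraft limit of 25 units.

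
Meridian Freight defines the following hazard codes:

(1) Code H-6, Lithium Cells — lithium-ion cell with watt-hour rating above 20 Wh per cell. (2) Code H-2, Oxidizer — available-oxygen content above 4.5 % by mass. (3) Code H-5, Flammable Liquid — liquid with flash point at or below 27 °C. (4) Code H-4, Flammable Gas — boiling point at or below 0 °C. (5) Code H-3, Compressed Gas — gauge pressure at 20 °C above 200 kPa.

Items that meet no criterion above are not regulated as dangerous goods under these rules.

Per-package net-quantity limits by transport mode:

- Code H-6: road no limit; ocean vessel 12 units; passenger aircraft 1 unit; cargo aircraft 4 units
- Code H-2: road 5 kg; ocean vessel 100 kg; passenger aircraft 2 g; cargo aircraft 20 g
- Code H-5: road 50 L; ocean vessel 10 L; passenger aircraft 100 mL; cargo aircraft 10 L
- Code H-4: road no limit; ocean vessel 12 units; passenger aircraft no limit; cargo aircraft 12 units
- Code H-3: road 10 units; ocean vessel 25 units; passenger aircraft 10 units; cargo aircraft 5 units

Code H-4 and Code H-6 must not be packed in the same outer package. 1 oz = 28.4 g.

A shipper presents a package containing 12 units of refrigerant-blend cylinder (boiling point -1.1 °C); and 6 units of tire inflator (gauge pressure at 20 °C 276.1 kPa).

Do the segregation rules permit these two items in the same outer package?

Yes

With boiling point -1.1 °C (≤ 0 °C), the refrigerant-blend cylinder falls in Code H-4.
Gauge pressure at 20 °C 276.1 kPa meets the Code H-3 criterion (Compressed Gas), so the tire inflator is Code H-3.
No segregation rule bars Code H-4 with Code H-3.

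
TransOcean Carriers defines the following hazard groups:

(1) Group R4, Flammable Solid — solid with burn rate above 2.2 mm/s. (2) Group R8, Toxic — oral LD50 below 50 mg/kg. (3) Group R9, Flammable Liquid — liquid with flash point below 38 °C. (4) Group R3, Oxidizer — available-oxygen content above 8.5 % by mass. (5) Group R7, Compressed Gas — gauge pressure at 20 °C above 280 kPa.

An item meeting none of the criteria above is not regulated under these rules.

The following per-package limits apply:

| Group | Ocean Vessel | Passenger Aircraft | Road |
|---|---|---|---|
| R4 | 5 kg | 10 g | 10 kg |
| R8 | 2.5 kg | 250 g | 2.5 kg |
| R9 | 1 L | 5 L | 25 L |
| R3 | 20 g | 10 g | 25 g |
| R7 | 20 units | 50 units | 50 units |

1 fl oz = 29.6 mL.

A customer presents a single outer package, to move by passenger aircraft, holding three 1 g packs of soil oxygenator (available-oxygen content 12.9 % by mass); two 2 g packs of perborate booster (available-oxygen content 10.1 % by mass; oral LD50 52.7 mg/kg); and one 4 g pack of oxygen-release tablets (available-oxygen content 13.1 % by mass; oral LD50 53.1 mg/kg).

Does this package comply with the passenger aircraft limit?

Available-oxygen content 12.9 % by mass meets the Group R3 criterion (Oxidizer), so the soil oxygenator is Group R3.
Available-oxygen content 10.1 % by mass meets the Group R3 criterion (Oxidizer), so the perborate booster is Group R3.
The oxygen-release tablets have available-oxygen content 13.1 % by mass, which is > 8.5 % by mass, so they are Group R3 (Oxidizer).
Total Group R3: (three 1 g packs = 3 g) + (two 2 g packs = 4 g) + 4 g = 11 g.
11 g > 10 g (passenger aircraft limit, Group R3) — over the limit.

No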